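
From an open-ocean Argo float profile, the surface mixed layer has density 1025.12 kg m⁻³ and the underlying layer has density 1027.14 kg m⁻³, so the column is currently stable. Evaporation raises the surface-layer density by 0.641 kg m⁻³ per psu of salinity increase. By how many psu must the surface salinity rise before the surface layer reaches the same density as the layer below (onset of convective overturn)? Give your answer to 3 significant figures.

3.15 psu

Density deficit of the surface layer: 1027.14 − 1025.12 = 2.02 kg m⁻³.
Required change = 2.02 / 0.641 = 3.15 psu.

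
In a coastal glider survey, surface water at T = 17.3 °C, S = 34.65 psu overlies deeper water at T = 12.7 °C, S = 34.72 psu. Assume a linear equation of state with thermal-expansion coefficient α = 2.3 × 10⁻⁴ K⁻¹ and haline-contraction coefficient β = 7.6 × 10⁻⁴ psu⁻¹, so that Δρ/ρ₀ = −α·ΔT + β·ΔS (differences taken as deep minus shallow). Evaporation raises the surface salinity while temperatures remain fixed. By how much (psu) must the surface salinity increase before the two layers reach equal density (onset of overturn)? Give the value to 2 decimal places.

1.46 psu

Neutral buoyancy requires −α(T_deep − T_surf) + β(S_deep − S_surf′) = 0.
S_surf′ = S_deep − (α/β)·ΔT = 34.72 − (2.3 × 10⁻⁴/7.6 × 10⁻⁴)·(-4.6) = 36.1121 psu.
Increase required: 36.1121 − 34.65 = 1.4621 psu.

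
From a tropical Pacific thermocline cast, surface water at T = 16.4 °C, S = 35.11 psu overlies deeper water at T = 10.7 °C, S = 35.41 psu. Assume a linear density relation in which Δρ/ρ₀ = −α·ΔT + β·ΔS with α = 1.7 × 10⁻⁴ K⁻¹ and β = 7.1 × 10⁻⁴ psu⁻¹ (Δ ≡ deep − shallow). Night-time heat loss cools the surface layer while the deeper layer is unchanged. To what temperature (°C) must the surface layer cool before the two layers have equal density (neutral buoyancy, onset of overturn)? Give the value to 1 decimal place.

9.4 °C

Neutral buoyancy requires Δρ = 0, i.e. −α(T_deep − T_surf′) + β(S_deep − S_surf) = 0.
T_surf′ = T_deep − (β/α)·ΔS = 10.7 − (7.1 × 10⁻⁴/1.7 × 10⁻⁴)·(+0.30) = 9.447 °C.
Cooling required: 16.4 − (9.447) = 6.953 °C.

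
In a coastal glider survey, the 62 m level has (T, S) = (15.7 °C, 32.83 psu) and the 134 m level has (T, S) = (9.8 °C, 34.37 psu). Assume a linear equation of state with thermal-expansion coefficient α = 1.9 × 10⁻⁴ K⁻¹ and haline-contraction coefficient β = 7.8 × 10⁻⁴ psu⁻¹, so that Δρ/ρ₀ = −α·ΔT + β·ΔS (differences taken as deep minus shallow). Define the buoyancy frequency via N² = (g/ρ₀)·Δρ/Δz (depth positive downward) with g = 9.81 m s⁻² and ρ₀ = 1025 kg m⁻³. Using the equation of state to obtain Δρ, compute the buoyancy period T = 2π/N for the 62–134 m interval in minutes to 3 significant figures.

ΔT = -5.9 K, ΔS = +1.54 psu (deep − shallow).
Δρ/ρ₀ = −αΔT + βΔS = 1.121 × 10⁻³ + 1.2012 × 10⁻³ = 2.3222 × 10⁻³, so Δρ ≈ 2.380 kg m⁻³.
N² = (g/ρ₀)·Δρ/Δz = g·(Δρ/ρ₀)/Δz = 9.81 × 2.3222 × 10⁻³ / 72 = 3.1640 × 10⁻⁴ s⁻².
N = √(3.1640 × 10⁻⁴) = 0.017788 rad s⁻¹ → T = 2π/N = 353.23 s = 5.8872 min ≈ 5.89 min.

5.89 min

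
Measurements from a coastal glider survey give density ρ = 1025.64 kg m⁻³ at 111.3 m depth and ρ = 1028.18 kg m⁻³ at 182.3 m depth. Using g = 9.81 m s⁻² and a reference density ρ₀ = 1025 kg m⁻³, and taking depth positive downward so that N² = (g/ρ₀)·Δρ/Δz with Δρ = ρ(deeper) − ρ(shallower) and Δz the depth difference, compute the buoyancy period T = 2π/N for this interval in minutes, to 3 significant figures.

5.66 min

Δρ = 1028.18 − 1025.64 = 2.54 kg m⁻³ over Δz = 182.3 − 111.3 = 71 m.
N² = (9.81/1025) × (2.54/71) = 3.4239 × 10⁻⁴ s⁻².
N = √(3.4239 × 10⁻⁴) = 0.018504 rad s⁻¹, so T = 2π/N = 339.56 s = 5.6593 min ≈ 5.66 min.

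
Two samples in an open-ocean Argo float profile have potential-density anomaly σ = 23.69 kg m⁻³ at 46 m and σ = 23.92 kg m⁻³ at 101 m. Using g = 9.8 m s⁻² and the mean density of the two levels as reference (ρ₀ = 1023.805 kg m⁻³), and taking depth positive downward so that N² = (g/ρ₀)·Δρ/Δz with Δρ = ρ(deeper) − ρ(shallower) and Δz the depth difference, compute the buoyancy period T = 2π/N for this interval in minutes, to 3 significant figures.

Δρ = 1023.92 − 1023.69 = 0.23 kg m⁻³ over Δz = 101 − 46 = 55 m.
N² = (9.8/1023.805) × (0.23/55) = 4.0029 × 10⁻⁵ s⁻².
N = √(4.0029 × 10⁻⁵) = 6.3268 × 10⁻³ rad s⁻¹, so T = 2π/N = 993.11 s = 16.552 min ≈ 16.6 min.
A positive N² confirms static stability across the interval.

16.6 min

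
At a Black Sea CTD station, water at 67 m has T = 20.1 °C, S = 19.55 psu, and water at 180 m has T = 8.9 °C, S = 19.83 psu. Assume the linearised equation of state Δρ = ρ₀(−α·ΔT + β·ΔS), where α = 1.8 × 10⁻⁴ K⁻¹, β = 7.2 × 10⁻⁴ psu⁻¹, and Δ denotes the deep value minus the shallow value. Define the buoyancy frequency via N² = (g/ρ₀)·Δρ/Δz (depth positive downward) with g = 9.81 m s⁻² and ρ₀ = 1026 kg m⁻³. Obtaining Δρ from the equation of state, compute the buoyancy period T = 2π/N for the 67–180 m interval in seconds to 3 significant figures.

ΔT = -11.2 K, ΔS = +0.28 psu (deep − shallow).
Δρ/ρ₀ = −αΔT + βΔS = 2.016 × 10⁻³ + 2.016 × 10⁻⁴ = 2.2176 × 10⁻³, so Δρ ≈ 2.275 kg m⁻³.
N² = (g/ρ₀)·Δρ/Δz = g·(Δρ/ρ₀)/Δz = 9.81 × 2.2176 × 10⁻³ / 113 = 1.9252 × 10⁻⁴ s⁻².
N = √(1.9252 × 10⁻⁴) = 0.013875 rad s⁻¹ → T = 2π/N = 452.84 s ≈ 453 s.

453 s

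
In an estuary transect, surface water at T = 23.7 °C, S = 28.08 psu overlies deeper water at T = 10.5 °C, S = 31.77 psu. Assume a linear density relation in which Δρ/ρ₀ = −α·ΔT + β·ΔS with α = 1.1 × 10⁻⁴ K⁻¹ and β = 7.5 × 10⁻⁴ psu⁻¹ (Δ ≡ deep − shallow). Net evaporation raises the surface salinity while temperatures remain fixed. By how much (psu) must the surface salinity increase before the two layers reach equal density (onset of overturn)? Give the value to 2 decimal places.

Neutral buoyancy requires −α(T_deep − T_surf) + β(S_deep − S_surf′) = 0.
S_surf′ = S_deep − (α/β)·ΔT = 31.77 − (1.1 × 10⁻⁴/7.5 × 10⁻⁴)·(-13.2) = 33.7060 psu.
Increase required: 33.7060 − 28.08 = 5.6260 psu.

5.63 psu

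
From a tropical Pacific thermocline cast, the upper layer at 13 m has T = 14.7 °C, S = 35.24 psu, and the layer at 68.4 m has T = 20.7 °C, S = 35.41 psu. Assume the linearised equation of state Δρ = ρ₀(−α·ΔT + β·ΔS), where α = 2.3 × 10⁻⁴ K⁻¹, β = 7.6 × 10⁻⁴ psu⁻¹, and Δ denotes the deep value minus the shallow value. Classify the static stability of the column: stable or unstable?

unstable

ΔT = 20.7 − 14.7 = +6.0 K and ΔS = 35.41 − 35.24 = +0.17 psu (deep − shallow).
−αΔT = -1.38 × 10⁻³; βΔS = 1.292 × 10⁻⁴; sum Δρ/ρ₀ = -1.2508 × 10⁻³.
Δρ/ρ₀ < 0, so Δρ < 0: deeper water is lighter → statically unstable; the column would overturn.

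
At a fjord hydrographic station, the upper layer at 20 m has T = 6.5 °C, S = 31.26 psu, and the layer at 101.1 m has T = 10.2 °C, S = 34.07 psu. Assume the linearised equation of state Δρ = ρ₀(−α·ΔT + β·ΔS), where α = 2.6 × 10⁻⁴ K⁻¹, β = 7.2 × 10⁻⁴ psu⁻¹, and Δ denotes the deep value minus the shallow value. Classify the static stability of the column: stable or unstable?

ΔT = 10.2 − 6.5 = +3.7 K and ΔS = 34.07 − 31.26 = +2.81 psu (deep − shallow).
−αΔT = -9.62 × 10⁻⁴; βΔS = 2.0232 × 10⁻³; sum Δρ/ρ₀ = 1.0612 × 10⁻³.
Δρ/ρ₀ > 0, so Δρ > 0: deeper water is denser → statically stable.

stable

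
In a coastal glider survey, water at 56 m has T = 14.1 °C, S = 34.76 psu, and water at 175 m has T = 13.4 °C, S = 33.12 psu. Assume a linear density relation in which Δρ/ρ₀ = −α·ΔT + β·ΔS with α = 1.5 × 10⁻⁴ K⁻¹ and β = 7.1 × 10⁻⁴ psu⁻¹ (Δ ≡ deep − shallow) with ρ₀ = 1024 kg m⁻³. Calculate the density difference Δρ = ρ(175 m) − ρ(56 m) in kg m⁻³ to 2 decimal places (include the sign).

-1.08 kg m⁻³

ΔT = -0.7 K, ΔS = -1.64 psu (deep − shallow).
Δρ/ρ₀ = −(1.5 × 10⁻⁴)(-0.7) + (7.1 × 10⁻⁴)(-1.64) = -1.0594 × 10⁻³.
Δρ = 1024 × (-1.0594 × 10⁻³) = -1.08 kg m⁻³.
Negative Δρ: lighter below, statically unstable.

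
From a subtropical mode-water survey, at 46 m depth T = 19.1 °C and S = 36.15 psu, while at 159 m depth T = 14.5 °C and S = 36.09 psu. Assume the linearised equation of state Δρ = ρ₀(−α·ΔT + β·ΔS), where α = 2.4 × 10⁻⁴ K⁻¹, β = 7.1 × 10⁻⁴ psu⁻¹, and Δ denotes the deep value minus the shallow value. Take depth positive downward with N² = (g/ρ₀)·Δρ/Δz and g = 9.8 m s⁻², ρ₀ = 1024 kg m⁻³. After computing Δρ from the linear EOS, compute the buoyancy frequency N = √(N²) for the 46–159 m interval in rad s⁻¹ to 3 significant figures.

ΔT = -4.6 K, ΔS = -0.06 psu (deep − shallow).
Δρ/ρ₀ = −αΔT + βΔS = 1.104 × 10⁻³ − 4.26 × 10⁻⁵ = 1.0614 × 10⁻³, so Δρ ≈ 1.087 kg m⁻³.
N² = (g/ρ₀)·Δρ/Δz = g·(Δρ/ρ₀)/Δz = 9.8 × 1.0614 × 10⁻³ / 113 = 9.2051 × 10⁻⁵ s⁻².
N = √(9.2051 × 10⁻⁵) = 9.5943 × 10⁻³ rad s⁻¹ ≈ 9.59 × 10⁻³ rad s⁻¹.

9.59 × 10⁻³ rad s⁻¹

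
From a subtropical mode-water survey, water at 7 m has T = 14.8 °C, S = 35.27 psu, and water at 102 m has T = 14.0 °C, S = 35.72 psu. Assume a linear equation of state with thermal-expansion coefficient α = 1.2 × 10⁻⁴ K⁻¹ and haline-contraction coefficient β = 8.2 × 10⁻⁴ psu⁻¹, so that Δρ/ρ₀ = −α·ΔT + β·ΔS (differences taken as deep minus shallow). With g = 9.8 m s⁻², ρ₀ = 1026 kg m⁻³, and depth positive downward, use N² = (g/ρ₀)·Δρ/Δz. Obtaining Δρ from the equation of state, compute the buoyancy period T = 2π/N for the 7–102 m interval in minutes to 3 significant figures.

15.1 min

ΔT = -0.8 K, ΔS = +0.45 psu (deep − shallow).
Δρ/ρ₀ = −αΔT + βΔS = 9.60 × 10⁻⁵ + 3.69 × 10⁻⁴ = 4.65 × 10⁻⁴, so Δρ ≈ 0.4771 kg m⁻³.
N² = (g/ρ₀)·Δρ/Δz = g·(Δρ/ρ₀)/Δz = 9.8 × 4.65 × 10⁻⁴ / 95 = 4.7968 × 10⁻⁵ s⁻².
N = √(4.7968 × 10⁻⁵) = 6.9259 × 10⁻³ rad s⁻¹ → T = 2π/N = 907.20 s = 15.120 min ≈ 15.1 min.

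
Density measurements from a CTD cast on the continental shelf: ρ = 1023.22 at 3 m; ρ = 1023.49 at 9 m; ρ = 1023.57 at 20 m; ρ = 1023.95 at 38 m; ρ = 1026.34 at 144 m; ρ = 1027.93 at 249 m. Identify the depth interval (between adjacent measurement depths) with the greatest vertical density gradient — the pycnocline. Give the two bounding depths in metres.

Compute the density gradient over each adjacent pair:
  3–9 m: Δρ/Δz = 0.27/6 = 0.045 kg m⁻⁴
  9–20 m: Δρ/Δz = 0.08/11 = 7.3 × 10⁻³ kg m⁻⁴
  20–38 m: Δρ/Δz = 0.38/18 = 0.021 kg m⁻⁴
  38–144 m: Δρ/Δz = 2.39/106 = 0.023 kg m⁻⁴
  144–249 m: Δρ/Δz = 1.59/105 = 0.015 kg m⁻⁴
The largest gradient is in the 3–9 m interval — the pycnocline.

3–9 m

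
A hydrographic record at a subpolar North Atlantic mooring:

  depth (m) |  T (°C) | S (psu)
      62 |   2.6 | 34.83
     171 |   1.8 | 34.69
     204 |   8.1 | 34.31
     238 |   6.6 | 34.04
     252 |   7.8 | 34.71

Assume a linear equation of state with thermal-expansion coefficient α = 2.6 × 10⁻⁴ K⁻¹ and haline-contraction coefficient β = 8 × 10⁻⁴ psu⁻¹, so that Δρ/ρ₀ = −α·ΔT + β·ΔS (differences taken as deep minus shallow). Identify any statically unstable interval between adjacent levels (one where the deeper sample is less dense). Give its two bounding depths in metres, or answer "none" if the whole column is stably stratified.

Evaluate Δρ/ρ₀ = −αΔT + βΔS across each adjacent pair:
  62–171 m: −αΔT+βΔS = −(2.6 × 10⁻⁴)(-0.8)+(8 × 10⁻⁴)(-0.14) = 9.6 × 10⁻⁵ → stable
  171–204 m: −αΔT+βΔS = −(2.6 × 10⁻⁴)(+6.3)+(8 × 10⁻⁴)(-0.38) = -1.9 × 10⁻³ → UNSTABLE
  204–238 m: −αΔT+βΔS = −(2.6 × 10⁻⁴)(-1.5)+(8 × 10⁻⁴)(-0.27) = 1.7 × 10⁻⁴ → stable
  238–252 m: −αΔT+βΔS = −(2.6 × 10⁻⁴)(+1.2)+(8 × 10⁻⁴)(+0.67) = 2.2 × 10⁻⁴ → stable
The 171–204 m interval has Δρ < 0: lighter water underlies denser water.

171–204 m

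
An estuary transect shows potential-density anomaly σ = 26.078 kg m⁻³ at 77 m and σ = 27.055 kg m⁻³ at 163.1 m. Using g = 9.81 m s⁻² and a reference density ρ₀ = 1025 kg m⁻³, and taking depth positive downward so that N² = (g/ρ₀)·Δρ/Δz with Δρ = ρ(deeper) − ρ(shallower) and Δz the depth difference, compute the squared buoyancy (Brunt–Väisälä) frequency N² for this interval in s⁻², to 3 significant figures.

Δρ = 1027.055 − 1026.078 = 0.977 kg m⁻³ over Δz = 163.1 − 77 = 86.1 m.
N² = (9.81/1025) × (0.977/86.1) = 1.0860 × 10⁻⁴ s⁻² ≈ 1.09 × 10⁻⁴ s⁻².

1.09 × 10⁻⁴ s⁻²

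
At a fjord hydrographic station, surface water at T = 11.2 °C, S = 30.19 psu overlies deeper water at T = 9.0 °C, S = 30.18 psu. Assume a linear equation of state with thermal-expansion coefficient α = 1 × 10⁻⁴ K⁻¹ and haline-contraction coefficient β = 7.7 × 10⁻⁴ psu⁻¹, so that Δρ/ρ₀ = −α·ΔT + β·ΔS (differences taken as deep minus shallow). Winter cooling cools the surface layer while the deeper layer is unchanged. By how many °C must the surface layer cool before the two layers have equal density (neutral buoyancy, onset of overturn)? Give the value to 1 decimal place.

2.1 °C

Neutral buoyancy requires Δρ = 0, i.e. −α(T_deep − T_surf′) + β(S_deep − S_surf) = 0.
T_surf′ = T_deep − (β/α)·ΔS = 9.0 − (7.7 × 10⁻⁴/1 × 10⁻⁴)·(-0.01) = 9.077 °C.
Cooling required: 11.2 − (9.077) = 2.123 °C.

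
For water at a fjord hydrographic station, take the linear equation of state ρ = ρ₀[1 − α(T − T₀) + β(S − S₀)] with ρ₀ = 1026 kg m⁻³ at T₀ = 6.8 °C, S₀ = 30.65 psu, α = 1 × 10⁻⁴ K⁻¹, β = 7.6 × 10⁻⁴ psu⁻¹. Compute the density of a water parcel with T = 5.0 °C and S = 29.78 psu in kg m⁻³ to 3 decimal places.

T − T₀ = -1.8 K, S − S₀ = -0.87 psu.
Bracket = 1 − α·(-1.8) + β·(-0.87) = 1 + (-4.812 × 10⁻⁴) = 0.9995188.
ρ = 1026 × 0.9995188 = 1025.506 kg m⁻³.

1025.506 kg m⁻³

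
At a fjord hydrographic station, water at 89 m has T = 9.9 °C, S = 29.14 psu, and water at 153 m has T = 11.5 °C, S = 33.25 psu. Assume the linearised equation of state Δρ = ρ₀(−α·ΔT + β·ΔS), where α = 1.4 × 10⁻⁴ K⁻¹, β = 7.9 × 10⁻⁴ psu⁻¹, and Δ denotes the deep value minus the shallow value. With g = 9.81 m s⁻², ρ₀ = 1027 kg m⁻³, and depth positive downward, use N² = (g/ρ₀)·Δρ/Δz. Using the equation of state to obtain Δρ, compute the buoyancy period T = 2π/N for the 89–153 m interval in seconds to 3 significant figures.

ΔT = +1.6 K, ΔS = +4.11 psu (deep − shallow).
Δρ/ρ₀ = −αΔT + βΔS = -2.24 × 10⁻⁴ + 3.2469 × 10⁻³ = 3.0229 × 10⁻³, so Δρ ≈ 3.105 kg m⁻³.
N² = (g/ρ₀)·Δρ/Δz = g·(Δρ/ρ₀)/Δz = 9.81 × 3.0229 × 10⁻³ / 64 = 4.6335 × 10⁻⁴ s⁻².
N = √(4.6335 × 10⁻⁴) = 0.021526 rad s⁻¹ → T = 2π/N = 291.89 s ≈ 292 s.

292 s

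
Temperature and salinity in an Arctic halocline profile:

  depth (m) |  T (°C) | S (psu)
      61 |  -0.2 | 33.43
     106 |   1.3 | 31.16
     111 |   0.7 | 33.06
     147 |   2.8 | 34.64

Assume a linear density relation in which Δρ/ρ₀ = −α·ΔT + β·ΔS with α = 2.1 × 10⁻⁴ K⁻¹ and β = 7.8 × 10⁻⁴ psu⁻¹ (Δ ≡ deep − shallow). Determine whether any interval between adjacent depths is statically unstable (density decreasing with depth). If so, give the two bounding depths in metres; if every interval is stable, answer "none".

61–106 m

Evaluate Δρ/ρ₀ = −αΔT + βΔS across each adjacent pair:
  61–106 m: −αΔT+βΔS = −(2.1 × 10⁻⁴)(+1.5)+(7.8 × 10⁻⁴)(-2.27) = -2.1 × 10⁻³ → UNSTABLE
  106–111 m: −αΔT+βΔS = −(2.1 × 10⁻⁴)(-0.6)+(7.8 × 10⁻⁴)(+1.90) = 1.6 × 10⁻³ → stable
  111–147 m: −αΔT+βΔS = −(2.1 × 10⁻⁴)(+2.1)+(7.8 × 10⁻⁴)(+1.58) = 7.9 × 10⁻⁴ → stable
The 61–106 m interval has Δρ < 0: lighter water underlies denser water.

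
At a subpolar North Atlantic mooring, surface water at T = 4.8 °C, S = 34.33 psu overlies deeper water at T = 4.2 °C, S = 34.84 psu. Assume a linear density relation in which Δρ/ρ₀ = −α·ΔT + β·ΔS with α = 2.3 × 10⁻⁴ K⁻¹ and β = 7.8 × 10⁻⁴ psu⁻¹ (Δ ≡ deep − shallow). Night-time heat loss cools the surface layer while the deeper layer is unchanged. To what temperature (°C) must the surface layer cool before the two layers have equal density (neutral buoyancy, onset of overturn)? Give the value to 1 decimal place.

2.5 °C

Neutral buoyancy requires Δρ = 0, i.e. −α(T_deep − T_surf′) + β(S_deep − S_surf) = 0.
T_surf′ = T_deep − (β/α)·ΔS = 4.2 − (7.8 × 10⁻⁴/2.3 × 10⁻⁴)·(+0.51) = 2.470 °C.
Cooling required: 4.8 − (2.470) = 2.330 °C.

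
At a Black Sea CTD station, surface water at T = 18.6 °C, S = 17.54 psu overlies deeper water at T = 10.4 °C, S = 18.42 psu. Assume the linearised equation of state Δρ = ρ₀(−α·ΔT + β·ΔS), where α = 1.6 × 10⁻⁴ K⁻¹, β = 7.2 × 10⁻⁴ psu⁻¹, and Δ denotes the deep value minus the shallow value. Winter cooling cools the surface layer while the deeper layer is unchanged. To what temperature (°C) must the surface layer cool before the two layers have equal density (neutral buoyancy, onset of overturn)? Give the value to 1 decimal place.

6.4 °C

Neutral buoyancy requires Δρ = 0, i.e. −α(T_deep − T_surf′) + β(S_deep − S_surf) = 0.
T_surf′ = T_deep − (β/α)·ΔS = 10.4 − (7.2 × 10⁻⁴/1.6 × 10⁻⁴)·(+0.88) = 6.440 °C.
Cooling required: 18.6 − (6.440) = 12.160 °C.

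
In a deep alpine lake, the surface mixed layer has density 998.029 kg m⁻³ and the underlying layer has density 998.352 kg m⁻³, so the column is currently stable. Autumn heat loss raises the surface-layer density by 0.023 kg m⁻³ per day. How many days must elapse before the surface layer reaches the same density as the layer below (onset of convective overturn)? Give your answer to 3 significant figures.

14.0 days

Density deficit of the surface layer: 998.352 − 998.029 = 0.323 kg m⁻³.
Required change = 0.323 / 0.023 = 14.0 days.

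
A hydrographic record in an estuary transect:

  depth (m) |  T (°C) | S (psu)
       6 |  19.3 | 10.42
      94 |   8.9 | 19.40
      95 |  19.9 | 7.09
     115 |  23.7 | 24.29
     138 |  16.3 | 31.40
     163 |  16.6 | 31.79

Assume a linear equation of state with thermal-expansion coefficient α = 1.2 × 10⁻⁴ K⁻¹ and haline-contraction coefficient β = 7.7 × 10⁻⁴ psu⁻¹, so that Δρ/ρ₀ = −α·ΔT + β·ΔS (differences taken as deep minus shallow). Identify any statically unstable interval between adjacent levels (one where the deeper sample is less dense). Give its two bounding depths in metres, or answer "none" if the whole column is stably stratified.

94–95 m

Evaluate Δρ/ρ₀ = −αΔT + βΔS across each adjacent pair:
  6–94 m: −αΔT+βΔS = −(1.2 × 10⁻⁴)(-10.4)+(7.7 × 10⁻⁴)(+8.98) = 8.2 × 10⁻³ → stable
  94–95 m: −αΔT+βΔS = −(1.2 × 10⁻⁴)(+11.0)+(7.7 × 10⁻⁴)(-12.31) = -0.011 → UNSTABLE
  95–115 m: −αΔT+βΔS = −(1.2 × 10⁻⁴)(+3.8)+(7.7 × 10⁻⁴)(+17.20) = 0.013 → stable
  115–138 m: −αΔT+βΔS = −(1.2 × 10⁻⁴)(-7.4)+(7.7 × 10⁻⁴)(+7.11) = 6.4 × 10⁻³ → stable
  138–163 m: −αΔT+βΔS = −(1.2 × 10⁻⁴)(+0.3)+(7.7 × 10⁻⁴)(+0.39) = 2.6 × 10⁻⁴ → stable
The 94–95 m interval has Δρ < 0: lighter water underlies denser water.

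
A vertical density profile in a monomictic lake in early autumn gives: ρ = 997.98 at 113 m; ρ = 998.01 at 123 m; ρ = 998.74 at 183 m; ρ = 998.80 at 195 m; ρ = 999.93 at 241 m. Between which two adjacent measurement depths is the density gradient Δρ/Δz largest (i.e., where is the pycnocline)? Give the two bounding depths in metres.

195–241 m

Compute the density gradient over each adjacent pair:
  113–123 m: Δρ/Δz = 0.03/10 = 3.0 × 10⁻³ kg m⁻⁴
  123–183 m: Δρ/Δz = 0.73/60 = 0.012 kg m⁻⁴
  183–195 m: Δρ/Δz = 0.06/12 = 5.0 × 10⁻³ kg m⁻⁴
  195–241 m: Δρ/Δz = 1.13/46 = 0.025 kg m⁻⁴
The largest gradient is in the 195–241 m interval — the pycnocline.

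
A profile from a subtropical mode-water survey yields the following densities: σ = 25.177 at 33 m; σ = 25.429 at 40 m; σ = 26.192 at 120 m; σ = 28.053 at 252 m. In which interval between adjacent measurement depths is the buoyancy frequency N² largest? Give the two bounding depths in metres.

Compute the density gradient over each adjacent pair:
  33–40 m: Δρ/Δz = 0.252/7 = 0.036 kg m⁻⁴
  40–120 m: Δρ/Δz = 0.763/80 = 9.5 × 10⁻³ kg m⁻⁴
  120–252 m: Δρ/Δz = 1.861/132 = 0.014 kg m⁻⁴
The largest gradient is in the 33–40 m interval — the pycnocline.

33–40 m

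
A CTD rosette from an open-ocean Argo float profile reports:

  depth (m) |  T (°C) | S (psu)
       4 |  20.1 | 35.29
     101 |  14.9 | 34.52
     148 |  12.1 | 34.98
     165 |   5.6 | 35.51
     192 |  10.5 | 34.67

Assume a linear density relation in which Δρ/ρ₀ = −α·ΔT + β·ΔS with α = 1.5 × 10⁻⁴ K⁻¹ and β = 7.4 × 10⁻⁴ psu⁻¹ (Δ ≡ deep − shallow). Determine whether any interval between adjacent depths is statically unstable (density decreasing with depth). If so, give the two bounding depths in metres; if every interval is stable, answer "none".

Evaluate Δρ/ρ₀ = −αΔT + βΔS across each adjacent pair:
  4–101 m: −αΔT+βΔS = −(1.5 × 10⁻⁴)(-5.2)+(7.4 × 10⁻⁴)(-0.77) = 2.1 × 10⁻⁴ → stable
  101–148 m: −αΔT+βΔS = −(1.5 × 10⁻⁴)(-2.8)+(7.4 × 10⁻⁴)(+0.46) = 7.6 × 10⁻⁴ → stable
  148–165 m: −αΔT+βΔS = −(1.5 × 10⁻⁴)(-6.5)+(7.4 × 10⁻⁴)(+0.53) = 1.4 × 10⁻³ → stable
  165–192 m: −αΔT+βΔS = −(1.5 × 10⁻⁴)(+4.9)+(7.4 × 10⁻⁴)(-0.84) = -1.4 × 10⁻³ → UNSTABLE
The 165–192 m interval has Δρ < 0: lighter water underlies denser water.

165–192 m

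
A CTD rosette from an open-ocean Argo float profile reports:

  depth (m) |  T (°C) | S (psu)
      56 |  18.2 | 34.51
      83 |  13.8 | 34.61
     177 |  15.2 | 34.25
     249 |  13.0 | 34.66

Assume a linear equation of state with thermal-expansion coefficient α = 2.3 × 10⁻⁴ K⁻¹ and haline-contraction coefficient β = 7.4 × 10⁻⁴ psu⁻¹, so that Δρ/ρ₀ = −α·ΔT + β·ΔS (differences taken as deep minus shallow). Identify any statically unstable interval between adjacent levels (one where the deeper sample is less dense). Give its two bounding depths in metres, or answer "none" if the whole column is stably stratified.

Evaluate Δρ/ρ₀ = −αΔT + βΔS across each adjacent pair:
  56–83 m: −αΔT+βΔS = −(2.3 × 10⁻⁴)(-4.4)+(7.4 × 10⁻⁴)(+0.10) = 1.1 × 10⁻³ → stable
  83–177 m: −αΔT+βΔS = −(2.3 × 10⁻⁴)(+1.4)+(7.4 × 10⁻⁴)(-0.36) = -5.9 × 10⁻⁴ → UNSTABLE
  177–249 m: −αΔT+βΔS = −(2.3 × 10⁻⁴)(-2.2)+(7.4 × 10⁻⁴)(+0.41) = 8.1 × 10⁻⁴ → stable
The 83–177 m interval has Δρ < 0: lighter water underlies denser water.

83–177 m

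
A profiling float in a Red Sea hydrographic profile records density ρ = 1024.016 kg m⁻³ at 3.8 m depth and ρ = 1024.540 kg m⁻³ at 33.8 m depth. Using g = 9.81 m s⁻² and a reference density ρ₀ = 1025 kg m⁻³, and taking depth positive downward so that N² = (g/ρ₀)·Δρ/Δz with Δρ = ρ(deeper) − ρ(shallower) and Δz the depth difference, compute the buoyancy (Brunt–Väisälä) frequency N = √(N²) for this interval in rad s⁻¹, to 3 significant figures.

Δρ = 1024.540 − 1024.016 = 0.524 kg m⁻³ over Δz = 33.8 − 3.8 = 30 m.
N² = (9.81/1025) × (0.524/30) = 1.6717 × 10⁻⁴ s⁻².
N = √(1.6717 × 10⁻⁴) = 0.012929 rad s⁻¹ ≈ 0.0129 rad s⁻¹.

0.0129 rad s⁻¹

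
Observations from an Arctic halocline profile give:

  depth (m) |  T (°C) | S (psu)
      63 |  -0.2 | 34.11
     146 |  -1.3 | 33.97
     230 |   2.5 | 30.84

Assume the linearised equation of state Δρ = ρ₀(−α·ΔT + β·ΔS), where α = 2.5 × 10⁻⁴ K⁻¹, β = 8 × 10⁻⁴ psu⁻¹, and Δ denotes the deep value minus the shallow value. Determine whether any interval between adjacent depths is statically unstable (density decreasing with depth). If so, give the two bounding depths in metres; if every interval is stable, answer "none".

146–230 m

Evaluate Δρ/ρ₀ = −αΔT + βΔS across each adjacent pair:
  63–146 m: −αΔT+βΔS = −(2.5 × 10⁻⁴)(-1.1)+(8 × 10⁻⁴)(-0.14) = 1.6 × 10⁻⁴ → stable
  146–230 m: −αΔT+βΔS = −(2.5 × 10⁻⁴)(+3.8)+(8 × 10⁻⁴)(-3.13) = -3.5 × 10⁻³ → UNSTABLE
The 146–230 m interval has Δρ < 0: lighter water underlies denser water.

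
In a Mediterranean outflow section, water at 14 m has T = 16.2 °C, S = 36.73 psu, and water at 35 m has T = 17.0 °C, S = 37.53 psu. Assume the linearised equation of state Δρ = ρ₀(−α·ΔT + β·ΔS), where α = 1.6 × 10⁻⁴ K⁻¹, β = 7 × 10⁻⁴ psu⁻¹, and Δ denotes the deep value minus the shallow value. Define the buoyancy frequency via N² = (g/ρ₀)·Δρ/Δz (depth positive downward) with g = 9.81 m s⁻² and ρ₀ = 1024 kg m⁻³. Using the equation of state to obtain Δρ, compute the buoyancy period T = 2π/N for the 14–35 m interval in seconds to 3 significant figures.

442 s

ΔT = +0.8 K, ΔS = +0.80 psu (deep − shallow).
Δρ/ρ₀ = −αΔT + βΔS = -1.28 × 10⁻⁴ + 5.60 × 10⁻⁴ = 4.32 × 10⁻⁴, so Δρ ≈ 0.4424 kg m⁻³.
N² = (g/ρ₀)·Δρ/Δz = g·(Δρ/ρ₀)/Δz = 9.81 × 4.32 × 10⁻⁴ / 21 = 2.0181 × 10⁻⁴ s⁻².
N = √(2.0181 × 10⁻⁴) = 0.014206 rad s⁻¹ → T = 2π/N = 442.29 s ≈ 442 s.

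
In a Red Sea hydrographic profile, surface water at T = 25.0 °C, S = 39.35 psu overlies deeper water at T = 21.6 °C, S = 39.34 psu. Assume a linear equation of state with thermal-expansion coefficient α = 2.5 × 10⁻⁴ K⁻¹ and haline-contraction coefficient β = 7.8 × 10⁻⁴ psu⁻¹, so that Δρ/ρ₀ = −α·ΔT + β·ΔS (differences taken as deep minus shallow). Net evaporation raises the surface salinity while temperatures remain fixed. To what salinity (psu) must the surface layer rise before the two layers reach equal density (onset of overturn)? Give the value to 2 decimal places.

Neutral buoyancy requires −α(T_deep − T_surf) + β(S_deep − S_surf′) = 0.
S_surf′ = S_deep − (α/β)·ΔT = 39.34 − (2.5 × 10⁻⁴/7.8 × 10⁻⁴)·(-3.4) = 40.4297 psu.
Increase required: 40.4297 − 39.35 = 1.0797 psu.

40.43 psu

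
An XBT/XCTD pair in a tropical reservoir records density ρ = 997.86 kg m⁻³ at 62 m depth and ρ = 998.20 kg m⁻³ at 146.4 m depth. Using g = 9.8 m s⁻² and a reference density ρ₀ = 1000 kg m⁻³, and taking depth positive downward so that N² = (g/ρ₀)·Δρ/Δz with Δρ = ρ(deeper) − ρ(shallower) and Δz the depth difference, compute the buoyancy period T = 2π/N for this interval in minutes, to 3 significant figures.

Δρ = 998.20 − 997.86 = 0.34 kg m⁻³ over Δz = 146.4 − 62 = 84.4 m.
N² = (9.8/1000) × (0.34/84.4) = 3.9479 × 10⁻⁵ s⁻².
N = √(3.9479 × 10⁻⁵) = 6.2832 × 10⁻³ rad s⁻¹, so T = 2π/N = 1.0000 × 10³ s = 16.667 min ≈ 16.7 min.
A positive N² confirms static stability across the interval.

16.7 min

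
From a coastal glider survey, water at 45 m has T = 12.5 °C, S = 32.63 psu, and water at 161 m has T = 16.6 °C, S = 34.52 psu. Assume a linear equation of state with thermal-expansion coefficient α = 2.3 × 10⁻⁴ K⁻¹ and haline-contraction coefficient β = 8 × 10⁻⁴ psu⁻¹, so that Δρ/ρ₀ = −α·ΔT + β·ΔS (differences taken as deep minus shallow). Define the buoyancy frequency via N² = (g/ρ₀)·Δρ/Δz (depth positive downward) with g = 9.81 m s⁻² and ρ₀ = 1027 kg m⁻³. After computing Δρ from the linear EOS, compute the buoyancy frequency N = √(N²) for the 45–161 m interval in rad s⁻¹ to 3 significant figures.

ΔT = +4.1 K, ΔS = +1.89 psu (deep − shallow).
Δρ/ρ₀ = −αΔT + βΔS = -9.43 × 10⁻⁴ + 1.512 × 10⁻³ = 5.69 × 10⁻⁴, so Δρ ≈ 0.5844 kg m⁻³.
N² = (g/ρ₀)·Δρ/Δz = g·(Δρ/ρ₀)/Δz = 9.81 × 5.69 × 10⁻⁴ / 116 = 4.8120 × 10⁻⁵ s⁻².
N = √(4.8120 × 10⁻⁵) = 6.9369 × 10⁻³ rad s⁻¹ ≈ 6.94 × 10⁻³ rad s⁻¹.

6.94 × 10⁻³ rad s⁻¹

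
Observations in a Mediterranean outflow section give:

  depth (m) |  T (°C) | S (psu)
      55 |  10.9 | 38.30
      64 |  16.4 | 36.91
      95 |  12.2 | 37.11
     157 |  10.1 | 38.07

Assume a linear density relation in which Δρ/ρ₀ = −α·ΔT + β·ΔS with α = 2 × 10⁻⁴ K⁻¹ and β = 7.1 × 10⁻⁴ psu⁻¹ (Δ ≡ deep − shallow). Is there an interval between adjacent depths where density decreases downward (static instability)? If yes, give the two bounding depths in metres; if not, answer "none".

55–64 m

Evaluate Δρ/ρ₀ = −αΔT + βΔS across each adjacent pair:
  55–64 m: −αΔT+βΔS = −(2 × 10⁻⁴)(+5.5)+(7.1 × 10⁻⁴)(-1.39) = -2.1 × 10⁻³ → UNSTABLE
  64–95 m: −αΔT+βΔS = −(2 × 10⁻⁴)(-4.2)+(7.1 × 10⁻⁴)(+0.20) = 9.8 × 10⁻⁴ → stable
  95–157 m: −αΔT+βΔS = −(2 × 10⁻⁴)(-2.1)+(7.1 × 10⁻⁴)(+0.96) = 1.1 × 10⁻³ → stable
The 55–64 m interval has Δρ < 0: lighter water underlies denser water.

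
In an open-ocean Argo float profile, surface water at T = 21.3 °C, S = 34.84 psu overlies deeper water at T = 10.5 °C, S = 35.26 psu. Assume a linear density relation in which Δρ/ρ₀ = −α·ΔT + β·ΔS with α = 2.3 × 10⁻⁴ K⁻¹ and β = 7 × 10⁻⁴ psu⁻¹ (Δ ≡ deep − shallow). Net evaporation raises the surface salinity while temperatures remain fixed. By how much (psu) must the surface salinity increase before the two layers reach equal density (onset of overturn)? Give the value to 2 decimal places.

3.97 psu

Neutral buoyancy requires −α(T_deep − T_surf) + β(S_deep − S_surf′) = 0.
S_surf′ = S_deep − (α/β)·ΔT = 35.26 − (2.3 × 10⁻⁴/7 × 10⁻⁴)·(-10.8) = 38.8086 psu.
Increase required: 38.8086 − 34.84 = 3.9686 psu.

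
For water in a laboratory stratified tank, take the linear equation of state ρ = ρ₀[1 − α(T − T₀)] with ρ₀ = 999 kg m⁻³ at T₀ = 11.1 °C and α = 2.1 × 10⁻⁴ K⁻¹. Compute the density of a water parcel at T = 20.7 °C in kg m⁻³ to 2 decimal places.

T − T₀ = +9.6 K.
Bracket = 1 − α·(+9.6) = 1 + (-2.016 × 10⁻³) = 0.9979840.
ρ = 999 × 0.9979840 = 996.99 kg m⁻³.

996.99 kg m⁻³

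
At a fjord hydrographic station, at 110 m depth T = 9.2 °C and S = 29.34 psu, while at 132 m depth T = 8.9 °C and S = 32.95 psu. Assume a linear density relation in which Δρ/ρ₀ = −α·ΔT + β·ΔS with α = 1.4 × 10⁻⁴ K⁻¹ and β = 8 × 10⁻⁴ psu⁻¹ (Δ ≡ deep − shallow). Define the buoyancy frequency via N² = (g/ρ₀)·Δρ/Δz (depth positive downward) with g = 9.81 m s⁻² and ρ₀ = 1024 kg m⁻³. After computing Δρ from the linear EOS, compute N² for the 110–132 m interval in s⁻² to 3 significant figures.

1.31 × 10⁻³ s⁻²

ΔT = -0.3 K, ΔS = +3.61 psu (deep − shallow).
Δρ/ρ₀ = −αΔT + βΔS = 4.20 × 10⁻⁵ + 2.888 × 10⁻³ = 2.93 × 10⁻³, so Δρ ≈ 3.000 kg m⁻³.
N² = (g/ρ₀)·Δρ/Δz = g·(Δρ/ρ₀)/Δz = 9.81 × 2.93 × 10⁻³ / 22 = 1.3065 × 10⁻³ s⁻² ≈ 1.31 × 10⁻³ s⁻².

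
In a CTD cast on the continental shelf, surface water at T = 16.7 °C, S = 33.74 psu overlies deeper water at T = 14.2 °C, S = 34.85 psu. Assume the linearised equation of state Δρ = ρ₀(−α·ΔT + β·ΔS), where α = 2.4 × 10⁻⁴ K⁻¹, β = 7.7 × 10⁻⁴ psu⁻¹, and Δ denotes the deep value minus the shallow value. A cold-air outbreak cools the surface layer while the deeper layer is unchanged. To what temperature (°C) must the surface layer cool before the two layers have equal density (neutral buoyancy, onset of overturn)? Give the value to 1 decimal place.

10.6 °C

Neutral buoyancy requires Δρ = 0, i.e. −α(T_deep − T_surf′) + β(S_deep − S_surf) = 0.
T_surf′ = T_deep − (β/α)·ΔS = 14.2 − (7.7 × 10⁻⁴/2.4 × 10⁻⁴)·(+1.11) = 10.639 °C.
Cooling required: 16.7 − (10.639) = 6.061 °C.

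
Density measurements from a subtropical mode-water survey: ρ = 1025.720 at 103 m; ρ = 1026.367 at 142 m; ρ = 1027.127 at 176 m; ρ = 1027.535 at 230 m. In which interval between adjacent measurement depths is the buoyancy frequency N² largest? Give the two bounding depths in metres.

142–176 m

Compute the density gradient over each adjacent pair:
  103–142 m: Δρ/Δz = 0.647/39 = 0.017 kg m⁻⁴
  142–176 m: Δρ/Δz = 0.760/34 = 0.022 kg m⁻⁴
  176–230 m: Δρ/Δz = 0.408/54 = 7.6 × 10⁻³ kg m⁻⁴
The largest gradient is in the 142–176 m interval — the pycnocline.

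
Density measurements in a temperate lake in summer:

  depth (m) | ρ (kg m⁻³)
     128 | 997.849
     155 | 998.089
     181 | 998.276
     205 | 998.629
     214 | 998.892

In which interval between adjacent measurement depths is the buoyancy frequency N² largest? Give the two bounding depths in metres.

205–214 m

Compute the density gradient over each adjacent pair:
  128–155 m: Δρ/Δz = 0.240/27 = 8.9 × 10⁻³ kg m⁻⁴
  155–181 m: Δρ/Δz = 0.187/26 = 7.2 × 10⁻³ kg m⁻⁴
  181–205 m: Δρ/Δz = 0.353/24 = 0.015 kg m⁻⁴
  205–214 m: Δρ/Δz = 0.263/9 = 0.029 kg m⁻⁴
The largest gradient is in the 205–214 m interval — the pycnocline.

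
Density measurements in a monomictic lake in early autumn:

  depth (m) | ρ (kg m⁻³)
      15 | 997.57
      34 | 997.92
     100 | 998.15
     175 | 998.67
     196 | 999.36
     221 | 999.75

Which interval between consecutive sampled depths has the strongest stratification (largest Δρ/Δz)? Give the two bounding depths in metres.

175–196 m

Compute the density gradient over each adjacent pair:
  15–34 m: Δρ/Δz = 0.35/19 = 0.018 kg m⁻⁴
  34–100 m: Δρ/Δz = 0.23/66 = 3.5 × 10⁻³ kg m⁻⁴
  100–175 m: Δρ/Δz = 0.52/75 = 6.9 × 10⁻³ kg m⁻⁴
  175–196 m: Δρ/Δz = 0.69/21 = 0.033 kg m⁻⁴
  196–221 m: Δρ/Δz = 0.39/25 = 0.016 kg m⁻⁴
The largest gradient is in the 175–196 m interval — the pycnocline.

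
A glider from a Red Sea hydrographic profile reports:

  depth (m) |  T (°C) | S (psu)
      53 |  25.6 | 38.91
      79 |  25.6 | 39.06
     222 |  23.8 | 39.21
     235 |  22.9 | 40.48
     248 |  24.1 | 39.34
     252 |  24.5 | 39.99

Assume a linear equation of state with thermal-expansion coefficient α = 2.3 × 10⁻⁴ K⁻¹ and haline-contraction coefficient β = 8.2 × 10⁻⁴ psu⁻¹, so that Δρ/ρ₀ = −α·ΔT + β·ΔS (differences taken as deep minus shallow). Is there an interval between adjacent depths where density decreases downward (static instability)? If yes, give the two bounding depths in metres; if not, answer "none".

Evaluate Δρ/ρ₀ = −αΔT + βΔS across each adjacent pair:
  53–79 m: −αΔT+βΔS = −(2.3 × 10⁻⁴)(+0.0)+(8.2 × 10⁻⁴)(+0.15) = 1.2 × 10⁻⁴ → stable
  79–222 m: −αΔT+βΔS = −(2.3 × 10⁻⁴)(-1.8)+(8.2 × 10⁻⁴)(+0.15) = 5.4 × 10⁻⁴ → stable
  222–235 m: −αΔT+βΔS = −(2.3 × 10⁻⁴)(-0.9)+(8.2 × 10⁻⁴)(+1.27) = 1.2 × 10⁻³ → stable
  235–248 m: −αΔT+βΔS = −(2.3 × 10⁻⁴)(+1.2)+(8.2 × 10⁻⁴)(-1.14) = -1.2 × 10⁻³ → UNSTABLE
  248–252 m: −αΔT+βΔS = −(2.3 × 10⁻⁴)(+0.4)+(8.2 × 10⁻⁴)(+0.65) = 4.4 × 10⁻⁴ → stable
The 235–248 m interval has Δρ < 0: lighter water underlies denser water.

235–248 m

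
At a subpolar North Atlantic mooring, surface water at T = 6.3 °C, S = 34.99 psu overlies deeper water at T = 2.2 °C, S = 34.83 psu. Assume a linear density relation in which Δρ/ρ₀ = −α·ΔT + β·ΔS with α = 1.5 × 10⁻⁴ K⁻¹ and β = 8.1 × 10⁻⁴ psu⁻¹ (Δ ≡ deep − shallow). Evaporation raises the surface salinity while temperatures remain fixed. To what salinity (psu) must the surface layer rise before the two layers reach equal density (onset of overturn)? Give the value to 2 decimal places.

Neutral buoyancy requires −α(T_deep − T_surf) + β(S_deep − S_surf′) = 0.
S_surf′ = S_deep − (α/β)·ΔT = 34.83 − (1.5 × 10⁻⁴/8.1 × 10⁻⁴)·(-4.1) = 35.5893 psu.
Increase required: 35.5893 − 34.99 = 0.5993 psu.

35.59 psu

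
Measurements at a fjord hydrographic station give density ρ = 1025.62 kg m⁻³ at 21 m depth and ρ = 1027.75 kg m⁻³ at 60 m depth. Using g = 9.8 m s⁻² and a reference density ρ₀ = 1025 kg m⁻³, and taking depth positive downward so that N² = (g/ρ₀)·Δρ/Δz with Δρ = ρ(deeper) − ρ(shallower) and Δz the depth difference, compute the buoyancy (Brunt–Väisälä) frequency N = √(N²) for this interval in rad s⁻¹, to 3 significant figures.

Δρ = 1027.75 − 1025.62 = 2.13 kg m⁻³ over Δz = 60 − 21 = 39 m.
N² = (9.8/1025) × (2.13/39) = 5.2218 × 10⁻⁴ s⁻².
N = √(5.2218 × 10⁻⁴) = 0.022851 rad s⁻¹ ≈ 0.0229 rad s⁻¹.

0.0229 rad s⁻¹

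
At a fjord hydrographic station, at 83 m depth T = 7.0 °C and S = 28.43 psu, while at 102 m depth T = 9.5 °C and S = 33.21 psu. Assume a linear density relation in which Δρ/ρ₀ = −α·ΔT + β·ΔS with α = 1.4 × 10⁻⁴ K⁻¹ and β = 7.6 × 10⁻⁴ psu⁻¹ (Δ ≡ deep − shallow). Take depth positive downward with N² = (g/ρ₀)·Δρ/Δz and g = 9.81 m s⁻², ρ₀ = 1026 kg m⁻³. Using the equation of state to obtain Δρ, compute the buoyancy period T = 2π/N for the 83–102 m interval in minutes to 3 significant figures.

ΔT = +2.5 K, ΔS = +4.78 psu (deep − shallow).
Δρ/ρ₀ = −αΔT + βΔS = -3.50 × 10⁻⁴ + 3.6328 × 10⁻³ = 3.2828 × 10⁻³, so Δρ ≈ 3.368 kg m⁻³.
N² = (g/ρ₀)·Δρ/Δz = g·(Δρ/ρ₀)/Δz = 9.81 × 3.2828 × 10⁻³ / 19 = 1.6950 × 10⁻³ s⁻².
N = √(1.6950 × 10⁻³) = 0.041170 rad s⁻¹ → T = 2π/N = 152.62 s = 2.5437 min ≈ 2.54 min.

2.54 min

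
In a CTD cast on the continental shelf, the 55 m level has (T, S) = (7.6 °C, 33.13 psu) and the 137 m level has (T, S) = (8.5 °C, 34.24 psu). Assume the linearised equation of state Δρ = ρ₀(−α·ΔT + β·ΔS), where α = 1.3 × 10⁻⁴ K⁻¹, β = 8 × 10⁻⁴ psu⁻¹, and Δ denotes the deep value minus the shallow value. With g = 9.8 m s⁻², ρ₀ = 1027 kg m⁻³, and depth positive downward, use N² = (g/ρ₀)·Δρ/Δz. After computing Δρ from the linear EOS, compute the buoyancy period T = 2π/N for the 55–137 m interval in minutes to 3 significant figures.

10.9 min

ΔT = +0.9 K, ΔS = +1.11 psu (deep − shallow).
Δρ/ρ₀ = −αΔT + βΔS = -1.17 × 10⁻⁴ + 8.88 × 10⁻⁴ = 7.71 × 10⁻⁴, so Δρ ≈ 0.7918 kg m⁻³.
N² = (g/ρ₀)·Δρ/Δz = g·(Δρ/ρ₀)/Δz = 9.8 × 7.71 × 10⁻⁴ / 82 = 9.2144 × 10⁻⁵ s⁻².
N = √(9.2144 × 10⁻⁵) = 9.5992 × 10⁻³ rad s⁻¹ → T = 2π/N = 654.55 s = 10.909 min ≈ 10.9 min.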